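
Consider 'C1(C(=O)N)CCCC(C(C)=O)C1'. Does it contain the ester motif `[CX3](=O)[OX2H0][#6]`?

No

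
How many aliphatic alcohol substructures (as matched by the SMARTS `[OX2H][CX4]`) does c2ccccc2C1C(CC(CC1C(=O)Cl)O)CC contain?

[OX2H][CX4] is the SMARTS for an aliphatic alcohol: a hydroxyl oxygen bound to an sp3 (X4) carbon.
Exactly one fragment in the molecule meets all constraints, giving 1 match.

1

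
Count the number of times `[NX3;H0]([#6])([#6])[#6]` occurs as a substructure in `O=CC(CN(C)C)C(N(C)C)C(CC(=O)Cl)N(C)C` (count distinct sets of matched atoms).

3

[NX3;H0]([#6])([#6])[#6] is the SMARTS for a tertiary amine: a trivalent nitrogen with no H, bonded to three carbons.
The molecule carries 3 separate instances of a dimethylamino group (-N(CH3)2) meeting every constraint; each maps to a distinct set of atoms, giving 3 matches.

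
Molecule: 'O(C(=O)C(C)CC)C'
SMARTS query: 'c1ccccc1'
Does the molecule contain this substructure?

No

The pattern c1ccccc1 describes six aromatic carbons in a ring — a benzene ring.
The closest candidate here is a methyl group (-CH3), but no six-membered all-carbon aromatic ring is present. No other fragment satisfies the full query, so there is no match.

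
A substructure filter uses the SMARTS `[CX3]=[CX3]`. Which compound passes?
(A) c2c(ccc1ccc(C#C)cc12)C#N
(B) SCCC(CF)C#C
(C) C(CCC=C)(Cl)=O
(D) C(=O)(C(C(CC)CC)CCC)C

C

[CX3]=[CX3] describes a non-aromatic C=C double bond between two sp2 carbons (an alkene).
(A) has an ethynyl group (-C#CH) but the C-C bond is a triple bond, not a double bond.
(B) has an ethynyl group (-C#CH) but the C-C bond is a triple bond, not a double bond.
(C) contains a vinyl group (-CH=CH2), which satisfies every atom and bond constraint.
(D) has an ethyl group (-CH2CH3) but its C-C bond is a single bond between CX4 carbons, not CX3=CX3.
So the answer is (C).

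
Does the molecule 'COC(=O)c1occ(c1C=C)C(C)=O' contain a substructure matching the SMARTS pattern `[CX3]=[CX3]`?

Yes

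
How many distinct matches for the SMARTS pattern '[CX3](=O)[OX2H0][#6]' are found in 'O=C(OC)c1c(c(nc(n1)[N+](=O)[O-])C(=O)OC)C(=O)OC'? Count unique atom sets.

[CX3](=O)[OX2H0][#6] is the SMARTS for an ester: a carbonyl carbon bonded to an oxygen that is itself bonded to carbon (no H on that O).
The molecule carries 3 separate instances of a methyl-ester group (-C(=O)OCH3) meeting every constraint; each maps to a distinct set of atoms, giving 3 matches.

3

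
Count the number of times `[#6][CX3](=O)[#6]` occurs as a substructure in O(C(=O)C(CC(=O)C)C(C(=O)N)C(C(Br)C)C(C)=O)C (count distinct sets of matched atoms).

[#6][CX3](=O)[#6] is the SMARTS for a ketone: a carbonyl carbon (no H) flanked by two carbons.
The molecule carries 2 separate instances of an acetyl/ketone group (-C(=O)CH3) meeting every constraint; each maps to a distinct set of atoms, giving 2 matches.

2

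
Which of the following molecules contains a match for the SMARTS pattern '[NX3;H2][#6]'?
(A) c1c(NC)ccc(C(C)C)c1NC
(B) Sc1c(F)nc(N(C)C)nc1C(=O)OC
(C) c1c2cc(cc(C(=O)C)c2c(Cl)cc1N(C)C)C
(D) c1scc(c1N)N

[NX3;H2][#6] describes a trivalent nitrogen with two H attached to carbon (a primary amine).
(A) has an N-methylamino group (-NHCH3) but the nitrogen bears two carbons and only one H (H1), not H2.
(B) has a dimethylamino group (-N(CH3)2) but the nitrogen has H0, not H2.
(C) has a dimethylamino group (-N(CH3)2) but the nitrogen has H0, not H2.
(D) contains a primary amino group (-NH2), which satisfies every atom and bond constraint.
So the answer is (D).

D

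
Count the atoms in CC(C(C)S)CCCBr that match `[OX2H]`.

0

The query [OX2H] means: aliphatic oxygen with two connections, one of which is H — an -OH oxygen.
Check the 9 heavy atoms by environment: 3× C (H2, X4) → no; 2× C (H1, X4) → no; 2× C (H3, X4) → no; 1× S (H1, X2) → no; 1× Br (H0, X1) → no.
No environment satisfies the query, so 0 matching atoms.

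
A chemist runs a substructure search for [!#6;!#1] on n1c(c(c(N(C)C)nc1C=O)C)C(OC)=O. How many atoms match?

6

The query [!#6;!#1] means: not carbon and not hydrogen — any heteroatom.
Check the 16 heavy atoms by environment: 2× n (aromatic) → match; 4× c (aromatic) → no; 1× N → match; 6× C → no; 3× O → match.
Summing the matching environments: 2 + 1 + 3 = 6 matching atoms.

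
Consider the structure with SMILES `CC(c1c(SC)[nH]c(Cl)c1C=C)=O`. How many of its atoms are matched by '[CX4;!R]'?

2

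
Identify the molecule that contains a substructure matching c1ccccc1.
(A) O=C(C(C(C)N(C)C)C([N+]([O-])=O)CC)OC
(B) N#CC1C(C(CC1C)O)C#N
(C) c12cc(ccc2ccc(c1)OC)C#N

c1ccccc1 describes six aromatic carbons in a ring (a benzene ring).
(A) has a methyl group (-CH3) but no six-membered all-carbon aromatic ring is present.
(B) has a methyl group (-CH3) but no six-membered all-carbon aromatic ring is present.
(C) contains the required atom environment, so the pattern matches.
So the answer is (C).

C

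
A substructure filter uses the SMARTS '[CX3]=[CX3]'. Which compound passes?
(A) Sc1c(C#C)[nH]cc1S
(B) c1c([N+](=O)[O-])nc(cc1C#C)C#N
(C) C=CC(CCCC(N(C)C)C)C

C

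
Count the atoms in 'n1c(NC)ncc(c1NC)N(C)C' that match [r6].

6

The query [r6] means: r6 matches atoms in a six-membered ring.
Check the 13 heavy atoms by environment: 2× n (aromatic, in 6-ring) → match; 4× c (aromatic, in 6-ring) → match; 3× N (acyclic) → no; 4× C (acyclic) → no.
Summing the matching environments: 2 + 4 = 6 matching atoms.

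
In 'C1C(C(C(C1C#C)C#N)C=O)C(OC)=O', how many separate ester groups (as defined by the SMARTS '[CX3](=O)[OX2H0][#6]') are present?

[CX3](=O)[OX2H0][#6] is the SMARTS for an ester: a carbonyl carbon bonded to an oxygen that is itself bonded to carbon (no H on that O).
Exactly one fragment in the molecule meets all constraints, giving 1 match.

1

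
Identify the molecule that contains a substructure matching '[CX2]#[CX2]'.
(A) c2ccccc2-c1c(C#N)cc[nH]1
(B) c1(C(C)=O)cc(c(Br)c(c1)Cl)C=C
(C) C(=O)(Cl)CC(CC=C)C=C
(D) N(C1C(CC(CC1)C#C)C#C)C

D

[CX2]#[CX2] describes a carbon-carbon triple bond (an alkyne).
(A) has a nitrile (-C#N) but the triple bond is C#N, not C#C.
(B) has a vinyl group (-CH=CH2) but the C=C is a double bond; both carbons are CX3, not CX2.
(C) has a vinyl group (-CH=CH2) but the C=C is a double bond; both carbons are CX3, not CX2.
(D) contains an ethynyl group (-C#CH), which satisfies every atom and bond constraint.
So the answer is (D).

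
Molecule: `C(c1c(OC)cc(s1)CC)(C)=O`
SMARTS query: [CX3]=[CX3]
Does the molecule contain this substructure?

No

The pattern [CX3]=[CX3] describes a non-aromatic C=C double bond between two sp2 carbons — an alkene.
The closest candidate here is an ethyl group (-CH2CH3), but its C-C bond is a single bond between CX4 carbons, not CX3=CX3. No other fragment satisfies the full query, so there is no match.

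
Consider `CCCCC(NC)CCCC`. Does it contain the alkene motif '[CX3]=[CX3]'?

No

The pattern [CX3]=[CX3] describes a non-aromatic C=C double bond between two sp2 carbons — an alkene.
The closest candidate here is an ethyl group (-CH2CH3), but its C-C bond is a single bond between CX4 carbons, not CX3=CX3. No other fragment satisfies the full query, so there is no match.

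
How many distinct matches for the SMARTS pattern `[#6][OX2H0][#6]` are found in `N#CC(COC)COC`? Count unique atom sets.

[#6][OX2H0][#6] is the SMARTS for an ether: an aliphatic oxygen bridging two carbons with no H on the oxygen.
The molecule carries 2 separate instances of a methoxy ether (-OCH3) meeting every constraint; each maps to a distinct set of atoms, giving 2 matches.

2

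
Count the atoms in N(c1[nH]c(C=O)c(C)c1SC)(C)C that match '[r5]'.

The query [r5] means: r5 matches atoms in a five-membered ring.
Check the 13 heavy atoms by environment: 1× n (aromatic, in 5-ring) → match; 4× c (aromatic, in 5-ring) → match; 5× C (acyclic) → no; 1× O (acyclic) → no; 1× S (acyclic) → no; 1× N (acyclic) → no.
Summing the matching environments: 1 + 4 = 5 matching atoms.

5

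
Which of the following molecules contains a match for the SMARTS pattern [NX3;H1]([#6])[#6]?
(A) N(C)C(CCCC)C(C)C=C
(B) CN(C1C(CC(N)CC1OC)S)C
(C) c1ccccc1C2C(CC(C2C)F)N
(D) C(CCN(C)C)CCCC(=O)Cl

A

[NX3;H1]([#6])[#6] describes a trivalent nitrogen with one H, bonded to two carbons (a secondary amine).
(A) contains an N-methylamino group (-NHCH3), which satisfies every atom and bond constraint.
(B) has a dimethylamino group (-N(CH3)2) but the nitrogen has H0, not H1.
(C) has a primary amino group (-NH2) but the nitrogen has H2 and only one carbon neighbour.
(D) has a dimethylamino group (-N(CH3)2) but the nitrogen has H0, not H1.
So the answer is (A).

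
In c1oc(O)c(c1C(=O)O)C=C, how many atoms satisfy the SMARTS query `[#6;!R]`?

3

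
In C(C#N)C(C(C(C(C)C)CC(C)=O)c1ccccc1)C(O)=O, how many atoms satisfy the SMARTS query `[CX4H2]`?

2

The query [CX4H2] means: sp3 carbon (X4) with exactly two hydrogens.
Check the 22 heavy atoms by environment: 2× C (H2, X4) → match; 4× C (H1, X4) → no; 2× C (H0, X3) → no; 2× O (H0, X1) → no; 3× C (H3, X4) → no; 1× C (H0, X2) → no; 1× N (H0, X1) → no; 1× c (aromatic, H0, X3) → no; 5× c (aromatic, H1, X3) → no; 1× O (H1, X2) → no.
That gives 2 matching atoms.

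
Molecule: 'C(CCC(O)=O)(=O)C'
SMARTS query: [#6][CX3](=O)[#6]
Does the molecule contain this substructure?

Yes

The pattern [#6][CX3](=O)[#6] describes a carbonyl carbon (no H) flanked by two carbons — a ketone.
The molecule carries an acetyl/ketone group (-C(=O)CH3), whose atoms satisfy every constraint of the query, so the pattern matches.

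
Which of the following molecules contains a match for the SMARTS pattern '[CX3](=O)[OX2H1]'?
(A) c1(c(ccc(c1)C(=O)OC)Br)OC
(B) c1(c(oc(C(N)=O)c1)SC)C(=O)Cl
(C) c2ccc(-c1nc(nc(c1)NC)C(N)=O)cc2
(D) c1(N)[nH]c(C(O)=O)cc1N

[CX3](=O)[OX2H1] describes an sp2 carbon double-bonded to O and single-bonded to an -OH oxygen (a carboxylic acid).
(A) has a methyl-ester group (-C(=O)OCH3) but the singly-bonded O has no H (OX2H0, not OX2H1).
(B) has an acyl chloride (-C(=O)Cl) but the carbonyl is bonded to Cl, not to an -OH oxygen.
(C) has a primary amide (-C(=O)NH2) but the carbonyl is bonded to N, not to an -OH oxygen.
(D) contains a carboxylic acid group (-C(=O)OH), which satisfies every atom and bond constraint.
So the answer is (D).

D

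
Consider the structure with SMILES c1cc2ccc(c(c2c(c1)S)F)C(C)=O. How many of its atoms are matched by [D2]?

5

The query [D2] means: atom with exactly two heavy-atom neighbours.
Check the 15 heavy atoms by environment: 5× c (aromatic, D3) → no; 5× c (aromatic, D2) → match; 1× S (D1) → no; 1× C (D3) → no; 1× O (D1) → no; 1× C (D1) → no; 1× F (D1) → no.
That gives 5 matching atoms.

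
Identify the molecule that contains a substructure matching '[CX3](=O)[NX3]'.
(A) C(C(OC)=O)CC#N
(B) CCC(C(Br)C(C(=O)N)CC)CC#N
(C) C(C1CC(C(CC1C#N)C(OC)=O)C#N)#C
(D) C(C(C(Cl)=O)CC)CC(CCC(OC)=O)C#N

B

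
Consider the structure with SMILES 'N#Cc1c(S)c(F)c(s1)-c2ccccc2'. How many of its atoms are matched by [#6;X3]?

10

The query [#6;X3] means: any carbon (aromatic or not) with three total connections.
Check the 15 heavy atoms by environment: 1× s (aromatic, X2) → no; 10× c (aromatic, X3) → match; 1× S (X2) → no; 1× F (X1) → no; 1× C (X2) → no; 1× N (X1) → no.
That gives 10 matching atoms.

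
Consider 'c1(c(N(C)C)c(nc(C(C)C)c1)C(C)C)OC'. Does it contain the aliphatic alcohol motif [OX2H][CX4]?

The pattern [OX2H][CX4] describes a hydroxyl oxygen bound to an sp3 (X4) carbon — an aliphatic alcohol.
The closest candidate here is a methoxy ether (-OCH3), but the oxygen has H0 (ether), not H1. No other fragment satisfies the full query, so there is no match.

No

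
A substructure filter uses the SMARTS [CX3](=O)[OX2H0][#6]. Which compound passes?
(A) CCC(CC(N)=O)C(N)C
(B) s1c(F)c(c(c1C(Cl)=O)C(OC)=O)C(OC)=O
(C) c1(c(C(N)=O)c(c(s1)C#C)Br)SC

[CX3](=O)[OX2H0][#6] describes a carbonyl carbon bonded to an oxygen that is itself bonded to carbon (no H on that O) (an ester).
(A) has a primary amide (-C(=O)NH2) but the carbonyl is bonded to N, not to an O-C linkage.
(B) contains a methyl-ester group (-C(=O)OCH3), which satisfies every atom and bond constraint.
(C) has a primary amide (-C(=O)NH2) but the carbonyl is bonded to N, not to an O-C linkage.
So the answer is (B).

B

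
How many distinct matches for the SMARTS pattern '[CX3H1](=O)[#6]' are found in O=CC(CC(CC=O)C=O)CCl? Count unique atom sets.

3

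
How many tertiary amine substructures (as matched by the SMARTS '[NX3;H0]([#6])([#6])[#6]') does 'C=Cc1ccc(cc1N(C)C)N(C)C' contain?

[NX3;H0]([#6])([#6])[#6] is the SMARTS for a tertiary amine: a trivalent nitrogen with no H, bonded to three carbons.
The molecule carries 2 separate instances of a dimethylamino group (-N(CH3)2) meeting every constraint; each maps to a distinct set of atoms, giving 2 matches.

2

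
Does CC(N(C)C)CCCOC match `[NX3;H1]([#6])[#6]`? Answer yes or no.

No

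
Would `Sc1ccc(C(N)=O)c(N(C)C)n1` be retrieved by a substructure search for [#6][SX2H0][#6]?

The pattern [#6][SX2H0][#6] describes an aliphatic sulfur bridging two carbons with no H on the sulfur — a thioether.
The closest candidate here is a thiol (-SH), but the sulfur has H1, not H0 bridging two carbons. No other fragment satisfies the full query, so there is no match.

No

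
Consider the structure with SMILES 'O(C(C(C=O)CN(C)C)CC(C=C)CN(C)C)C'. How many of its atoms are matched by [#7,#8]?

4

The query [#7,#8] means: nitrogen or oxygen (comma = OR).
Check the 18 heavy atoms by environment: 14× C → no; 2× O → match; 2× N → match.
Summing the matching environments: 2 + 2 = 4 matching atoms.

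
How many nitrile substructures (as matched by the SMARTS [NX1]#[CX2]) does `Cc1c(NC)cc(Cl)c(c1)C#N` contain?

1

[NX1]#[CX2] is the SMARTS for a nitrile: a nitrogen triple-bonded to a two-connected carbon.
Exactly one fragment in the molecule meets all constraints, giving 1 match.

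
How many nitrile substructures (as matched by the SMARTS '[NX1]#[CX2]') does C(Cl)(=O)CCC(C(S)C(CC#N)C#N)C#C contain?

[NX1]#[CX2] is the SMARTS for a nitrile: a nitrogen triple-bonded to a two-connected carbon.
The molecule carries 2 separate instances of a nitrile (-C#N) meeting every constraint; each maps to a distinct set of atoms, giving 2 matches.

2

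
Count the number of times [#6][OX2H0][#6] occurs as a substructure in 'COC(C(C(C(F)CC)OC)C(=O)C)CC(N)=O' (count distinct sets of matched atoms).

[#6][OX2H0][#6] is the SMARTS for an ether: an aliphatic oxygen bridging two carbons with no H on the oxygen.
The molecule carries 2 separate instances of a methoxy ether (-OCH3) meeting every constraint; each maps to a distinct set of atoms, giving 2 matches.

2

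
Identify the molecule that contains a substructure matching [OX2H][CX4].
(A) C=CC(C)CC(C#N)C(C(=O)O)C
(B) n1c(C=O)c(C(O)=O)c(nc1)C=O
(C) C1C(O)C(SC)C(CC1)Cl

C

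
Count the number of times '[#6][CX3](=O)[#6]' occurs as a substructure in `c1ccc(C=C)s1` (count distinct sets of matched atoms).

0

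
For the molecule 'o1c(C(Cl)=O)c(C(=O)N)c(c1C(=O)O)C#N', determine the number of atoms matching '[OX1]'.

The query [OX1] means: aliphatic oxygen with one total connection — typically a carbonyl =O or an oxide.
Check the 16 heavy atoms by environment: 1× o (aromatic, X2) → no; 4× c (aromatic, X3) → no; 3× C (X3) → no; 3× O (X1) → match; 1× O (X2) → no; 1× N (X3) → no; 1× Cl (X1) → no; 1× C (X2) → no; 1× N (X1) → no.
That gives 3 matching atoms.

3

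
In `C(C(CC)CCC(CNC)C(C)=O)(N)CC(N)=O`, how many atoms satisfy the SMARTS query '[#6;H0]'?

2

Check the 18 heavy atoms by environment: 5× C (H2) → no; 3× C (H1) → no; 2× C (H0) → match; 2× O (H0) → no; 3× C (H3) → no; 2× N (H2) → no; 1× N (H1) → no.
That gives 2 matching atoms.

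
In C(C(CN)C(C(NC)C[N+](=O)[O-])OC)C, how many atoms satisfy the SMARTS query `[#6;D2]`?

Check the 15 heavy atoms by environment: 3× C (D2) → match; 3× C (D3) → no; 1× N (charge +1, D3) → no; 1× O (charge -1, D1) → no; 1× O (D1) → no; 3× C (D1) → no; 1× N (D2) → no; 1× O (D2) → no; 1× N (D1) → no.
That gives 3 matching atoms.

3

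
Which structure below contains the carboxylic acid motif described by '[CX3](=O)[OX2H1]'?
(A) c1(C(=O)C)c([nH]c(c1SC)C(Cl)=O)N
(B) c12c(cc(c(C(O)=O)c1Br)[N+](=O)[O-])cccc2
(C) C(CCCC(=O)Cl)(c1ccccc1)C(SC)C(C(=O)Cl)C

B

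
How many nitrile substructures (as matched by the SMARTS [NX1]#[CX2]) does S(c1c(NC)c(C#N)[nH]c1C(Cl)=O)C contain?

1

[NX1]#[CX2] is the SMARTS for a nitrile: a nitrogen triple-bonded to a two-connected carbon.
Exactly one fragment in the molecule meets all constraints, giving 1 match.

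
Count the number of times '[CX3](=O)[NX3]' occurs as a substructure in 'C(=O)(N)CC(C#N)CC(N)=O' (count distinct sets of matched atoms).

[CX3](=O)[NX3] is the SMARTS for an amide: a carbonyl carbon bonded to a trivalent nitrogen.
The molecule carries 2 separate instances of a primary amide (-C(=O)NH2) meeting every constraint; each maps to a distinct set of atoms, giving 2 matches.

2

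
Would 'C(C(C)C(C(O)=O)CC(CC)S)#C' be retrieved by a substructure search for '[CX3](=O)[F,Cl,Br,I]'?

No

The pattern [CX3](=O)[F,Cl,Br,I] describes a carbonyl carbon bonded to a halogen — an acyl halide.
The closest candidate here is a carboxylic acid group (-C(=O)OH), but the carbonyl is bonded to -OH, not to a halogen. No other fragment satisfies the full query, so there is no match.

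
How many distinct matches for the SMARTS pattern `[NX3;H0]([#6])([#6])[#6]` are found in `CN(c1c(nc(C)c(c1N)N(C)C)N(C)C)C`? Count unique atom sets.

3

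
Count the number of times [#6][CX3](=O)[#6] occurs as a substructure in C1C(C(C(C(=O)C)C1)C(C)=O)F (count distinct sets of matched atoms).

2

[#6][CX3](=O)[#6] is the SMARTS for a ketone: a carbonyl carbon (no H) flanked by two carbons.
The molecule carries 2 separate instances of an acetyl/ketone group (-C(=O)CH3) meeting every constraint; each maps to a distinct set of atoms, giving 2 matches.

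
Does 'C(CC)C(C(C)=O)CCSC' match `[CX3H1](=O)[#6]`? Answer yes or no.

The pattern [CX3H1](=O)[#6] describes an sp2 carbon with one H, double-bonded to O and single-bonded to carbon — an aldehyde.
The closest candidate here is an acetyl/ketone group (-C(=O)CH3), but the carbonyl carbon has H0 (two carbon neighbours), not H1. No other fragment satisfies the full query, so there is no match.

No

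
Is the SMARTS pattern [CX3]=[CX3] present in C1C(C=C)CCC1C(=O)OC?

Yes

The pattern [CX3]=[CX3] describes a non-aromatic C=C double bond between two sp2 carbons — an alkene.
The molecule carries a vinyl group (-CH=CH2), whose atoms satisfy every constraint of the query, so the pattern matches.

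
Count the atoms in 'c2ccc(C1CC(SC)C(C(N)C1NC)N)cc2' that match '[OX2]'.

The query [OX2] means: aliphatic oxygen with two total connections — ether, hydroxyl, or ester single-bond O.
Check the 18 heavy atoms by environment: 8× C (X4) → no; 3× N (X3) → no; 1× S (X2) → no; 6× c (aromatic, X3) → no.
No environment satisfies the query, so 0 matching atoms.

0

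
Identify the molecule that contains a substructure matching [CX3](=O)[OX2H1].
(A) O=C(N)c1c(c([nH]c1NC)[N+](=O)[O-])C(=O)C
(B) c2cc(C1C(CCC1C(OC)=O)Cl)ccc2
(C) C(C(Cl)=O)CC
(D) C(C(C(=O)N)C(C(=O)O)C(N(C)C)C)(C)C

[CX3](=O)[OX2H1] describes an sp2 carbon double-bonded to O and single-bonded to an -OH oxygen (a carboxylic acid).
(A) has a primary amide (-C(=O)NH2) but the carbonyl is bonded to N, not to an -OH oxygen.
(B) has a methyl-ester group (-C(=O)OCH3) but the singly-bonded O has no H (OX2H0, not OX2H1).
(C) has an acyl chloride (-C(=O)Cl) but the carbonyl is bonded to Cl, not to an -OH oxygen.
(D) contains a carboxylic acid group (-C(=O)OH), which satisfies every atom and bond constraint.
So the answer is (D).

D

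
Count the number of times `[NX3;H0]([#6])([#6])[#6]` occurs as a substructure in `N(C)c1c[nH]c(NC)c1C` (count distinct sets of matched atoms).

0

[NX3;H0]([#6])([#6])[#6] is the SMARTS for a tertiary amine: a trivalent nitrogen with no H, bonded to three carbons.
The molecule has an N-methylamino group (-NHCH3), but the nitrogen still has one H (H1), not H0; nothing else fits, so there are 0 matches.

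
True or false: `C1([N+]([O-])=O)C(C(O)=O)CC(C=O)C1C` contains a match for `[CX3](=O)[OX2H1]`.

True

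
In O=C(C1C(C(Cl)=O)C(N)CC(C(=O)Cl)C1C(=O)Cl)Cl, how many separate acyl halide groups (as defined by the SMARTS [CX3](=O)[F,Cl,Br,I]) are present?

[CX3](=O)[F,Cl,Br,I] is the SMARTS for an acyl halide: a carbonyl carbon bonded to a halogen.
The molecule carries 4 separate instances of an acyl chloride (-C(=O)Cl) meeting every constraint; each maps to a distinct set of atoms, giving 4 matches.

4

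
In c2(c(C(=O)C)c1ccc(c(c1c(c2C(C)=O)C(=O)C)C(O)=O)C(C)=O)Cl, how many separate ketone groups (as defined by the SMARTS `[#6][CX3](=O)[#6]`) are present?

4

[#6][CX3](=O)[#6] is the SMARTS for a ketone: a carbonyl carbon (no H) flanked by two carbons.
The molecule carries 4 separate instances of an acetyl/ketone group (-C(=O)CH3) meeting every constraint; each maps to a distinct set of atoms, giving 4 matches.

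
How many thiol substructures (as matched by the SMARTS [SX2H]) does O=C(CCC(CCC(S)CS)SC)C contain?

2

[SX2H] is the SMARTS for a thiol: an aliphatic sulfur with two connections, one being H.
The molecule carries 2 separate instances of a thiol (-SH) meeting every constraint; each maps to a distinct set of atoms, giving 2 matches.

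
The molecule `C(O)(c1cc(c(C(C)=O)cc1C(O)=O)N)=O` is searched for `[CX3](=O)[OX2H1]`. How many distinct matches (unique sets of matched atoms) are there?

2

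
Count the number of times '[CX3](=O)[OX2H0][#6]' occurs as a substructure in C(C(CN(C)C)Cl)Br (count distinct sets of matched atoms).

0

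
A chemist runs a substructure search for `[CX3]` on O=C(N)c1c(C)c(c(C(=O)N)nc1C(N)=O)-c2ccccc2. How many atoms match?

The query [CX3] means: C with X3: aliphatic carbon with exactly 3 total connections.
Check the 22 heavy atoms by environment: 1× n (aromatic, X2) → no; 11× c (aromatic, X3) → no; 3× C (X3) → match; 3× O (X1) → no; 3× N (X3) → no; 1× C (X4) → no.
That gives 3 matching atoms.

3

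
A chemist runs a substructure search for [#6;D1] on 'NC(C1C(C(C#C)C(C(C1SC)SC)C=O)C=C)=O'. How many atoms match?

4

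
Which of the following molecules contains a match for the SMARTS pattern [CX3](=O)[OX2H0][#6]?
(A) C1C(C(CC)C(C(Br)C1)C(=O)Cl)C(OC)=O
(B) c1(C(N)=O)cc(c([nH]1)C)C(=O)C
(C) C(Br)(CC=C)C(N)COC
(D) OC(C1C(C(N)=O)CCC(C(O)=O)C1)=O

A

[CX3](=O)[OX2H0][#6] describes a carbonyl carbon bonded to an oxygen that is itself bonded to carbon (no H on that O) (an ester).
(A) contains a methyl-ester group (-C(=O)OCH3), which satisfies every atom and bond constraint.
(B) has a primary amide (-C(=O)NH2) but the carbonyl is bonded to N, not to an O-C linkage.
(C) has a methoxy ether (-OCH3) but the ether oxygen is not adjacent to a C=O carbon.
(D) has a primary amide (-C(=O)NH2) but the carbonyl is bonded to N, not to an O-C linkage.
So the answer is (A).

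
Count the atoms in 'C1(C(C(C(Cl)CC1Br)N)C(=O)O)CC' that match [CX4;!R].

2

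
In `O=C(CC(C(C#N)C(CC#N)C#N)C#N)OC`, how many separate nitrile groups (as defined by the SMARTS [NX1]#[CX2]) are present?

4

[NX1]#[CX2] is the SMARTS for a nitrile: a nitrogen triple-bonded to a two-connected carbon.
The molecule carries 4 separate instances of a nitrile (-C#N) meeting every constraint; each maps to a distinct set of atoms, giving 4 matches.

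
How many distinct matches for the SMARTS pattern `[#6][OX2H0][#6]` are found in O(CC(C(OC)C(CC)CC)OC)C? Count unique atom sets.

[#6][OX2H0][#6] is the SMARTS for an ether: an aliphatic oxygen bridging two carbons with no H on the oxygen.
The molecule carries 3 separate instances of a methoxy ether (-OCH3) meeting every constraint; each maps to a distinct set of atoms, giving 3 matches.

3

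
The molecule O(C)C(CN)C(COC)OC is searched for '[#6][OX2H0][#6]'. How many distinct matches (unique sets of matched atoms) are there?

3

[#6][OX2H0][#6] is the SMARTS for an ether: an aliphatic oxygen bridging two carbons with no H on the oxygen.
The molecule carries 3 separate instances of a methoxy ether (-OCH3) meeting every constraint; each maps to a distinct set of atoms, giving 3 matches.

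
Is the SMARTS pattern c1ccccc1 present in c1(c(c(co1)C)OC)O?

The pattern c1ccccc1 describes six aromatic carbons in a ring — a benzene ring.
The closest candidate here is a methyl group (-CH3), but no six-membered all-carbon aromatic ring is present. No other fragment satisfies the full query, so there is no match.

No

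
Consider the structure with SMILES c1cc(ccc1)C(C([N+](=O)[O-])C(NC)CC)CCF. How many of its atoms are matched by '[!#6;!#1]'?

5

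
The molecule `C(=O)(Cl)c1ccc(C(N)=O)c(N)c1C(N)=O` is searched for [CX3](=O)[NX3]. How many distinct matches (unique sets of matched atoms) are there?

2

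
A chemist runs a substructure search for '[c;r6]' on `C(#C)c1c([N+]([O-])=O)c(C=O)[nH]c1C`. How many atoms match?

The query [c;r6] means: aromatic carbon that belongs to a six-membered ring.
Check the 13 heavy atoms by environment: 1× n (aromatic, in 5-ring) → no; 4× c (aromatic, in 5-ring) → no; 1× N (charge +1, acyclic) → no; 1× O (charge -1, acyclic) → no; 2× O (acyclic) → no; 4× C (acyclic) → no.
No environment satisfies the query, so 0 matching atoms.

0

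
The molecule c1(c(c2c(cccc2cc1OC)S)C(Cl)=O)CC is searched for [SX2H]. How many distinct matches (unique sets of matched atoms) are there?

1

[SX2H] is the SMARTS for a thiol: an aliphatic sulfur with two connections, one being H.
Exactly one fragment in the molecule meets all constraints, giving 1 match.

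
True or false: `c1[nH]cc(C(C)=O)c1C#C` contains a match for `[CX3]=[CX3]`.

The pattern [CX3]=[CX3] describes a non-aromatic C=C double bond between two sp2 carbons — an alkene.
The closest candidate here is an ethynyl group (-C#CH), but the C-C bond is a triple bond, not a double bond. No other fragment satisfies the full query, so there is no match.

False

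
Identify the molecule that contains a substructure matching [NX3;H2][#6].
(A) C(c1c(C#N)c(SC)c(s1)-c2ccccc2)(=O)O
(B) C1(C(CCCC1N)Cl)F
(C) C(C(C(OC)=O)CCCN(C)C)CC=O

[NX3;H2][#6] describes a trivalent nitrogen with two H attached to carbon (a primary amine).
(A) has a nitrile (-C#N) but the nitrogen is NX1 (triple-bonded), not NX3 with two H.
(B) contains a primary amino group (-NH2), which satisfies every atom and bond constraint.
(C) has a dimethylamino group (-N(CH3)2) but the nitrogen has H0, not H2.
So the answer is (B).

B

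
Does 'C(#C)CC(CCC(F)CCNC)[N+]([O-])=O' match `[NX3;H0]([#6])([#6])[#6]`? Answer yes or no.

The pattern [NX3;H0]([#6])([#6])[#6] describes a trivalent nitrogen with no H, bonded to three carbons — a tertiary amine.
The closest candidate here is an N-methylamino group (-NHCH3), but the nitrogen still has one H (H1), not H0. No other fragment satisfies the full query, so there is no match.

No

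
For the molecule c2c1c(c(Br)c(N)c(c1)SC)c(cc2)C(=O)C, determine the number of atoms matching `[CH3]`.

Check the 17 heavy atoms by environment: 6× c (aromatic, H0) → no; 4× c (aromatic, H1) → no; 1× S (H0) → no; 2× C (H3) → match; 1× N (H2) → no; 1× C (H0) → no; 1× O (H0) → no; 1× Br (H0) → no.
That gives 2 matching atoms.

2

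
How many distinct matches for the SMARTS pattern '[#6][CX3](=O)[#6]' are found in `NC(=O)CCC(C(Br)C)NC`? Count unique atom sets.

[#6][CX3](=O)[#6] is the SMARTS for a ketone: a carbonyl carbon (no H) flanked by two carbons.
The molecule has a primary amide (-C(=O)NH2), but one neighbour of the carbonyl carbon is N, not C; nothing else fits, so there are 0 matches.

0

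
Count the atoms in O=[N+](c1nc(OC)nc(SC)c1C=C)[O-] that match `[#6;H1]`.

1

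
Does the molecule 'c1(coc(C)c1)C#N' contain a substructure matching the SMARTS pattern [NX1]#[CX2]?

The pattern [NX1]#[CX2] describes a nitrogen triple-bonded to a two-connected carbon — a nitrile.
The molecule carries a nitrile (-C#N), whose atoms satisfy every constraint of the query, so the pattern matches.

Yes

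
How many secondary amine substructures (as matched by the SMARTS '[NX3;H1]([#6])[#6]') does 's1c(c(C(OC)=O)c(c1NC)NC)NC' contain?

3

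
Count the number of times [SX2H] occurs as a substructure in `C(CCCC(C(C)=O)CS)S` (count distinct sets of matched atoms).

[SX2H] is the SMARTS for a thiol: an aliphatic sulfur with two connections, one being H.
The molecule carries 2 separate instances of a thiol (-SH) meeting every constraint; each maps to a distinct set of atoms, giving 2 matches.

2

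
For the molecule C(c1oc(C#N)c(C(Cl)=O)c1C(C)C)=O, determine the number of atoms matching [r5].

5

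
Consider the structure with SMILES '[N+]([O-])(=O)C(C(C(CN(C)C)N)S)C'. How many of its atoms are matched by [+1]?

1

The query [+1] means: atom carrying a +1 formal charge.
Check the 13 heavy atoms by environment: 7× C → no; 1× N (charge +1) → match; 1× O (charge -1) → no; 1× O → no; 1× S → no; 2× N → no.
That gives 1 matching atom.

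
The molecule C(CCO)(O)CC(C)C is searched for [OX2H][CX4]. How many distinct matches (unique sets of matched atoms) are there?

[OX2H][CX4] is the SMARTS for an aliphatic alcohol: a hydroxyl oxygen bound to an sp3 (X4) carbon.
The molecule carries 2 separate instances of a hydroxyl group (-OH) meeting every constraint; each maps to a distinct set of atoms, giving 2 matches.

2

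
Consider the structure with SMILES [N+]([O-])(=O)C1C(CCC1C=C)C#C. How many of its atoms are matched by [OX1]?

2

The query [OX1] means: aliphatic oxygen with one total connection — typically a carbonyl =O or an oxide.
Check the 12 heavy atoms by environment: 5× C (X4) → no; 2× C (X3) → no; 2× C (X2) → no; 1× N (charge +1, X3) → no; 1× O (charge -1, X1) → match; 1× O (X1) → match.
Summing the matching environments: 1 + 1 = 2 matching atoms.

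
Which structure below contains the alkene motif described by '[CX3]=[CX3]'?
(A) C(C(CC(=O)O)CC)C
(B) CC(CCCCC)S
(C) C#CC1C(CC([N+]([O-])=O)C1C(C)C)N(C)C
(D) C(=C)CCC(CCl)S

[CX3]=[CX3] describes a non-aromatic C=C double bond between two sp2 carbons (an alkene).
(A) has an ethyl group (-CH2CH3) but its C-C bond is a single bond between CX4 carbons, not CX3=CX3.
(B) has an ethyl group (-CH2CH3) but its C-C bond is a single bond between CX4 carbons, not CX3=CX3.
(C) has an ethynyl group (-C#CH) but the C-C bond is a triple bond, not a double bond.
(D) contains a vinyl group (-CH=CH2), which satisfies every atom and bond constraint.
So the answer is (D).

D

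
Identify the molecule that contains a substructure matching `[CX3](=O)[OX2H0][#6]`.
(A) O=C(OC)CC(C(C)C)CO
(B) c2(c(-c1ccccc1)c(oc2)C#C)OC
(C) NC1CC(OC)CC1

[CX3](=O)[OX2H0][#6] describes a carbonyl carbon bonded to an oxygen that is itself bonded to carbon (no H on that O) (an ester).
(A) contains a methyl-ester group (-C(=O)OCH3), which satisfies every atom and bond constraint.
(B) has a methoxy ether (-OCH3) but the ether oxygen is not adjacent to a C=O carbon.
(C) has a methoxy ether (-OCH3) but the ether oxygen is not adjacent to a C=O carbon.
So the answer is (A).

A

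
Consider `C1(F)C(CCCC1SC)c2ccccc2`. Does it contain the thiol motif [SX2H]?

No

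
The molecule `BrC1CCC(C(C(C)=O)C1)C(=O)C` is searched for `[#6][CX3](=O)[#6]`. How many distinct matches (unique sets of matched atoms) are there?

2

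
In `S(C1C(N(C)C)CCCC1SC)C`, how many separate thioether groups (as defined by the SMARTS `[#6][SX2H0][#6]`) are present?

2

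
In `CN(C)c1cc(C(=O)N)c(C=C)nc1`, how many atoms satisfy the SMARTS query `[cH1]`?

2

The query [cH1] means: aromatic carbon bearing exactly one hydrogen.
Check the 14 heavy atoms by environment: 1× n (aromatic, H0) → no; 3× c (aromatic, H0) → no; 2× c (aromatic, H1) → match; 1× N (H0) → no; 2× C (H3) → no; 1× C (H1) → no; 1× C (H2) → no; 1× C (H0) → no; 1× O (H0) → no; 1× N (H2) → no.
That gives 2 matching atoms.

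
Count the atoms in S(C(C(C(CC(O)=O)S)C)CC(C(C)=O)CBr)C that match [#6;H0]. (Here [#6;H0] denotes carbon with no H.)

2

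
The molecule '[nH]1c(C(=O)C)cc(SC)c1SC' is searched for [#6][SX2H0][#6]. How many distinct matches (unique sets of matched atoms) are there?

2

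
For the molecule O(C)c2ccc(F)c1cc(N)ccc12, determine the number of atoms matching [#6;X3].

Check the 14 heavy atoms by environment: 10× c (aromatic, X3) → match; 1× O (X2) → no; 1× C (X4) → no; 1× N (X3) → no; 1× F (X1) → no.
That gives 10 matching atoms.

10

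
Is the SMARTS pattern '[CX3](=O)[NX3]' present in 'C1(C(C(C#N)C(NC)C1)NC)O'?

No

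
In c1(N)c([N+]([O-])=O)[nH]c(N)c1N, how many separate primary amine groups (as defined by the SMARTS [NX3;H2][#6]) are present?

3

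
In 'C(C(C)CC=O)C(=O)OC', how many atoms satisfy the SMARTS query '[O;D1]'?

2

The query [O;D1] means: aliphatic oxygen bonded to exactly one heavy atom.
Check the 10 heavy atoms by environment: 3× C (D2) → no; 2× C (D3) → no; 2× O (D1) → match; 1× O (D2) → no; 2× C (D1) → no.
That gives 2 matching atoms.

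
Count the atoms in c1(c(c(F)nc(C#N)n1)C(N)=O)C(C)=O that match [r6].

6

The query [r6] means: r6 matches atoms in a six-membered ring.
Check the 15 heavy atoms by environment: 2× n (aromatic, in 6-ring) → match; 4× c (aromatic, in 6-ring) → match; 4× C (acyclic) → no; 2× O (acyclic) → no; 2× N (acyclic) → no; 1× F (acyclic) → no.
Summing the matching environments: 2 + 4 = 6 matching atoms.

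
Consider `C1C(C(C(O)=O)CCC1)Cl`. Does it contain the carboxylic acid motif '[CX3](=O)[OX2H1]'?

The pattern [CX3](=O)[OX2H1] describes an sp2 carbon double-bonded to O and single-bonded to an -OH oxygen — a carboxylic acid.
The molecule carries a carboxylic acid group (-C(=O)OH), whose atoms satisfy every constraint of the query, so the pattern matches.

Yes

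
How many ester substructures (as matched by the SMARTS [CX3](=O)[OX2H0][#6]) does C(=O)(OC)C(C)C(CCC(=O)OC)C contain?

2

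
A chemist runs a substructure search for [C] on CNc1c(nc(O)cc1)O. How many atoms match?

Check the 10 heavy atoms by environment: 1× n (aromatic) → no; 5× c (aromatic) → no; 2× O → no; 1× N → no; 1× C → match.
That gives 1 matching atom.

1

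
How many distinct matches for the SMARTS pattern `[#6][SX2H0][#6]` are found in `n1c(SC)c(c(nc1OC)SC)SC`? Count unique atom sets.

3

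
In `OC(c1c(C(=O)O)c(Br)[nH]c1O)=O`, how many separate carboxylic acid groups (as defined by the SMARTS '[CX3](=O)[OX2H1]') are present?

2

[CX3](=O)[OX2H1] is the SMARTS for a carboxylic acid: an sp2 carbon double-bonded to O and single-bonded to an -OH oxygen.
The molecule carries 2 separate instances of a carboxylic acid group (-C(=O)OH) meeting every constraint; each maps to a distinct set of atoms, giving 2 matches.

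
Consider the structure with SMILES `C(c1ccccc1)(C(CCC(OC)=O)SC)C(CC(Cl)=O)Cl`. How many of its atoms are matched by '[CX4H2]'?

The query [CX4H2] means: sp3 carbon (X4) with exactly two hydrogens.
Check the 22 heavy atoms by environment: 3× C (H2, X4) → match; 3× C (H1, X4) → no; 2× C (H0, X3) → no; 2× O (H0, X1) → no; 1× O (H0, X2) → no; 2× C (H3, X4) → no; 1× S (H0, X2) → no; 1× c (aromatic, H0, X3) → no; 5× c (aromatic, H1, X3) → no; 2× Cl (H0, X1) → no.
That gives 3 matching atoms.

3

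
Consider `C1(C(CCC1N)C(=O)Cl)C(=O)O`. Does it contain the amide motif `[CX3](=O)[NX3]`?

No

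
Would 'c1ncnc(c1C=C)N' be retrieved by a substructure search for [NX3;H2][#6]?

The pattern [NX3;H2][#6] describes a trivalent nitrogen with two H attached to carbon — a primary amine.
The molecule carries a primary amino group (-NH2), whose atoms satisfy every constraint of the query, so the pattern matches.

Yes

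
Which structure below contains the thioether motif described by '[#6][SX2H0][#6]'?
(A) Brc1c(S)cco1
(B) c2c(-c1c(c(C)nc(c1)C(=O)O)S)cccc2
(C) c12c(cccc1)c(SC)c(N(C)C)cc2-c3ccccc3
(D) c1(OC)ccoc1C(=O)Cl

C

[#6][SX2H0][#6] describes an aliphatic sulfur bridging two carbons with no H on the sulfur (a thioether).
(A) has a thiol (-SH) but the sulfur has H1, not H0 bridging two carbons.
(B) has a thiol (-SH) but the sulfur has H1, not H0 bridging two carbons.
(C) contains a methylthio ether (-SCH3), which satisfies every atom and bond constraint.
(D) has a methoxy ether (-OCH3) but the bridging atom is O, not S.
So the answer is (C).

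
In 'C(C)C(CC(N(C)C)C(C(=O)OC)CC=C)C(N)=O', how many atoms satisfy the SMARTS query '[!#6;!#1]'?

5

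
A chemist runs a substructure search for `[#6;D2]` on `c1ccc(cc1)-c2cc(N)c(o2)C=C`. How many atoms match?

7

Check the 14 heavy atoms by environment: 1× o (aromatic, D2) → no; 4× c (aromatic, D3) → no; 6× c (aromatic, D2) → match; 1× N (D1) → no; 1× C (D2) → match; 1× C (D1) → no.
Summing the matching environments: 6 + 1 = 7 matching atoms.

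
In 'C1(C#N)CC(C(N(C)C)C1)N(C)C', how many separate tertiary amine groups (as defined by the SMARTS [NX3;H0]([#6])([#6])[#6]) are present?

2

[NX3;H0]([#6])([#6])[#6] is the SMARTS for a tertiary amine: a trivalent nitrogen with no H, bonded to three carbons.
The molecule carries 2 separate instances of a dimethylamino group (-N(CH3)2) meeting every constraint; each maps to a distinct set of atoms, giving 2 matches.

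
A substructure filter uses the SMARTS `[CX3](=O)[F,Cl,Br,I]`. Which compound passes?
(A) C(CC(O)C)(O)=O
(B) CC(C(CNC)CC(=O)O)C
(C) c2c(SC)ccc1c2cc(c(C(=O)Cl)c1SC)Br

C

[CX3](=O)[F,Cl,Br,I] describes a carbonyl carbon bonded to a halogen (an acyl halide).
(A) has a carboxylic acid group (-C(=O)OH) but the carbonyl is bonded to -OH, not to a halogen.
(B) has a carboxylic acid group (-C(=O)OH) but the carbonyl is bonded to -OH, not to a halogen.
(C) contains an acyl chloride (-C(=O)Cl), which satisfies every atom and bond constraint.
So the answer is (C).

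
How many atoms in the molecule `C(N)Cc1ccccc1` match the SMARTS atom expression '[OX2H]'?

0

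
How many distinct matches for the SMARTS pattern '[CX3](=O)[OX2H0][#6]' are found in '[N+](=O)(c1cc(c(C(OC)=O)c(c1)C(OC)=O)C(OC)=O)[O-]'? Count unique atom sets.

3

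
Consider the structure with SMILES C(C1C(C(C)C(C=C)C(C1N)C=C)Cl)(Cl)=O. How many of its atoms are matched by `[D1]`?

7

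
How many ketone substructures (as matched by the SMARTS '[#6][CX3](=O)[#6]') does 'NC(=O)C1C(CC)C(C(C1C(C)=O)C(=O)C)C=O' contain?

2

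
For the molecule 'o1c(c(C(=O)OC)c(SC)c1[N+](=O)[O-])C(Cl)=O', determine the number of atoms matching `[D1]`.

The query [D1] means: atom with exactly one heavy-atom neighbour (degree 1).
Check the 17 heavy atoms by environment: 1× o (aromatic, D2) → no; 4× c (aromatic, D3) → no; 2× C (D3) → no; 3× O (D1) → match; 1× O (D2) → no; 2× C (D1) → match; 1× N (charge +1, D3) → no; 1× O (charge -1, D1) → match; 1× S (D2) → no; 1× Cl (D1) → match.
Summing the matching environments: 3 + 2 + 1 + 1 = 7 matching atoms.

7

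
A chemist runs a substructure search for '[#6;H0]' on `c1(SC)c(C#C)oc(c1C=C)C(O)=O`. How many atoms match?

6

The query [#6;H0] means: any carbon with no attached hydrogen.
Check the 14 heavy atoms by environment: 1× o (aromatic, H0) → no; 4× c (aromatic, H0) → match; 2× C (H0) → match; 1× O (H0) → no; 1× O (H1) → no; 2× C (H1) → no; 1× S (H0) → no; 1× C (H3) → no; 1× C (H2) → no.
Summing the matching environments: 4 + 2 = 6 matching atoms.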